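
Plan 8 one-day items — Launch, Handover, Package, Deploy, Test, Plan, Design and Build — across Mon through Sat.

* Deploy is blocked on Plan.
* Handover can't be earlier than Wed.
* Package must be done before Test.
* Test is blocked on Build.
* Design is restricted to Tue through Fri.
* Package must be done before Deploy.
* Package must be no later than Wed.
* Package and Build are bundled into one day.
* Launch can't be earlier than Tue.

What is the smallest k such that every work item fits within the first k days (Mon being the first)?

3

The precedence chain requires at least 2 distinct days.
Handover can't be placed before Wed — that is day 3 counting from Mon — so the schedule must run through at least 3 days.
3 works (last occupied day: Wed): for example Launch in Tue, Design in Tue, Build in Mon, Test in Tue, Plan in Mon, Package in Mon, Handover in Wed, Deploy in Tue.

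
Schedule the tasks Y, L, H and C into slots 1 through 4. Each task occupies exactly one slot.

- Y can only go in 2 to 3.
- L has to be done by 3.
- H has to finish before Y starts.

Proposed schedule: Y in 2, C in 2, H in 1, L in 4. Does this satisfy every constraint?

Invalid. L has to be done by 3.

Y can only go in 2 to 3 — holds.
H has to finish before Y starts — holds.
L has to be done by 3 — violated.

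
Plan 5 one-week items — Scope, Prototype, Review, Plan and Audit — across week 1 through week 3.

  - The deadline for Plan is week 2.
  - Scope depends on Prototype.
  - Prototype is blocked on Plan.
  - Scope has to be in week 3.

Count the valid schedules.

Splitting on Review: it can be week 1 (3), week 2 (3), week 3 (3). Listing each branch's schedules as (Scope, Prototype, Plan, Audit) by week number:
Review=week 1: (3,2,1,1) (3,2,1,2) (3,2,1,3) — 3.
Review=week 2: (3,2,1,1) (3,2,1,2) (3,2,1,3) — 3.
Review=week 3: (3,2,1,1) (3,2,1,2) (3,2,1,3) — 3.
Summing: 3 + 3 + 3 = 9.

9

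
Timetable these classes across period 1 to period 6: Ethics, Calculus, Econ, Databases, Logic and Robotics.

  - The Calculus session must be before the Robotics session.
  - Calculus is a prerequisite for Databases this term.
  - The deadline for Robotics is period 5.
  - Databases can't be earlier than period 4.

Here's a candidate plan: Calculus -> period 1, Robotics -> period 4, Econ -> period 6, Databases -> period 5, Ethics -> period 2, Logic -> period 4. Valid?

Yes

Calculus is a prerequisite for Databases this term — holds.
Databases can't be earlier than period 4 — holds.
The Calculus session must be before the Robotics session — holds.
The deadline for Robotics is period 5 — holds.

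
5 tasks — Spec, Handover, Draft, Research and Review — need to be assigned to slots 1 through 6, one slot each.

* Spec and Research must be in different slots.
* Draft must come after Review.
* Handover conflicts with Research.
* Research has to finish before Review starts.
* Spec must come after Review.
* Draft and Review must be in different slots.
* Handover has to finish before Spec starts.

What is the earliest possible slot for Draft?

Precedence pushes Draft to at least 3.
Draft at 3 is achievable: Spec=3; Research=1; Review=2; Draft=3; Handover=2.

3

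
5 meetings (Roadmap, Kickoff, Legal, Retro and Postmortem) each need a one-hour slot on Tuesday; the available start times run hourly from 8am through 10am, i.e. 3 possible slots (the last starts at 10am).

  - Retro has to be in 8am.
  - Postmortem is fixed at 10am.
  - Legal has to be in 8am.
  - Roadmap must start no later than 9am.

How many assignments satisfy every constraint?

6

Splitting on Roadmap: it can be 8am (3), 9am (3). Listing each branch's schedules as (Kickoff, Legal, Retro, Postmortem):
Roadmap=8am: (8am,8am,8am,10am) (9am,8am,8am,10am) (10am,8am,8am,10am) — 3.
Roadmap=9am: (8am,8am,8am,10am) (9am,8am,8am,10am) (10am,8am,8am,10am) — 3.
Summing: 3 + 3 = 6.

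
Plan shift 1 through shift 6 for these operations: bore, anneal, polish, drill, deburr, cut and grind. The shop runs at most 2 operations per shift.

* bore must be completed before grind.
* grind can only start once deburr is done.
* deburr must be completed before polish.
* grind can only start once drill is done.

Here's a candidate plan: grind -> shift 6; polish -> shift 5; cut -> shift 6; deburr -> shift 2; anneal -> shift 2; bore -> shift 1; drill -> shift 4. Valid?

Valid

deburr must be completed before polish — holds.
grind can only start once drill is done — holds.
bore must be completed before grind — holds.
The shop runs at most 2 operations per shift — holds.
grind can only start once deburr is done — holds.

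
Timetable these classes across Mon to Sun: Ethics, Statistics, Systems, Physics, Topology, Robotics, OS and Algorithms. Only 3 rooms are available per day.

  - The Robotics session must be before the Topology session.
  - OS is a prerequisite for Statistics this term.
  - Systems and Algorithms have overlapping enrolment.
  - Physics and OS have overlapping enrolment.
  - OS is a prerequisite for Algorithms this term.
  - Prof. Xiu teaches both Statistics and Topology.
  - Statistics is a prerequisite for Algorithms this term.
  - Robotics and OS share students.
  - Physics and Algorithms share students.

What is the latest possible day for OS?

Fri

Downstream work caps OS at Fri.
OS at Fri is achievable: Algorithms in Sun; Systems in Mon; Robotics in Mon; Topology in Tue; Statistics in Sat; OS in Fri; Ethics in Mon; Physics in Tue.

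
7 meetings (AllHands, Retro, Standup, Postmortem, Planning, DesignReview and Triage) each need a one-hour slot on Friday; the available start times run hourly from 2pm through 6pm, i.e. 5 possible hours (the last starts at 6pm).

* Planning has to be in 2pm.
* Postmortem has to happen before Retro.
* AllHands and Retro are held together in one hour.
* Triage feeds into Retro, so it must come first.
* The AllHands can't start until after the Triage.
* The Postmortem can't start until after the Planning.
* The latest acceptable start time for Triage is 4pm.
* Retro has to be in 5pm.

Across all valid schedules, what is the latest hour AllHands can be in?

AllHands must be in the same hour as Retro, which can't be before 5pm, so AllHands is at least 5pm; AllHands must be in the same hour as Retro, which can't be after 5pm, so AllHands is at most 5pm.
AllHands at 5pm is achievable: Postmortem in 3pm; Planning in 2pm; Triage in 2pm; Retro in 5pm; DesignReview in 2pm; AllHands in 5pm; Standup in 2pm.

5pm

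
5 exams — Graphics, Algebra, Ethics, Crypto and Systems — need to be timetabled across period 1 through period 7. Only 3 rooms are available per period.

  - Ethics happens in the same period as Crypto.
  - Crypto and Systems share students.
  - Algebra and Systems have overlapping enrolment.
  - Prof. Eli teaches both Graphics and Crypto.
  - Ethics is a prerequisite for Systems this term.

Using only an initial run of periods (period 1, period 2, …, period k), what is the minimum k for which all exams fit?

2

The precedence chain requires at least 2 distinct periods.
With at most 3 per period and 5 exams, at least 2 periods are needed.
2 works (last occupied period: period 2): for example Graphics=period 2, Ethics=period 1, Algebra=period 1, Systems=period 2, Crypto=period 1.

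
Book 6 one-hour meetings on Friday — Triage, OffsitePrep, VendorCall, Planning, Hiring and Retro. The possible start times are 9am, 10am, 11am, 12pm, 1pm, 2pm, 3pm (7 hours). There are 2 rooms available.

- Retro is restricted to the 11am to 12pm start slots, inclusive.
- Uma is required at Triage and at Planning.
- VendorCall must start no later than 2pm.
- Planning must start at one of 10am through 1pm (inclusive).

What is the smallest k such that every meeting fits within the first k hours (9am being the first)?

3

With at most 2 per hour and 6 meetings, at least 3 hours are needed.
Retro can't be placed before 11am — that is hour 3 counting from 9am — so the schedule must run through at least 3 hours.
3 works (last occupied hour: 11am): for example VendorCall -> 10am; Hiring -> 11am; Triage -> 9am; Retro -> 11am; Planning -> 10am; OffsitePrep -> 9am.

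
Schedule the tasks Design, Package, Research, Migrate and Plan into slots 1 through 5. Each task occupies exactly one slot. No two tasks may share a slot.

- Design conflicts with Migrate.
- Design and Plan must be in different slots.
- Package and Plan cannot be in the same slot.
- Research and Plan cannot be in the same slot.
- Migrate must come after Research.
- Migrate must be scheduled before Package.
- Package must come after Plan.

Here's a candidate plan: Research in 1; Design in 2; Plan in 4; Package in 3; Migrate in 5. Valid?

Migrate must be scheduled before Package — violated.
Migrate must come after Research — holds.
No two tasks may share a slot — holds.
Design conflicts with Migrate — holds.
Package and Plan cannot be in the same slot — holds.
Research and Plan cannot be in the same slot — holds.
Design and Plan must be in different slots — holds.
Package must come after Plan — violated.

No. Migrate must be scheduled before Package is not satisfied.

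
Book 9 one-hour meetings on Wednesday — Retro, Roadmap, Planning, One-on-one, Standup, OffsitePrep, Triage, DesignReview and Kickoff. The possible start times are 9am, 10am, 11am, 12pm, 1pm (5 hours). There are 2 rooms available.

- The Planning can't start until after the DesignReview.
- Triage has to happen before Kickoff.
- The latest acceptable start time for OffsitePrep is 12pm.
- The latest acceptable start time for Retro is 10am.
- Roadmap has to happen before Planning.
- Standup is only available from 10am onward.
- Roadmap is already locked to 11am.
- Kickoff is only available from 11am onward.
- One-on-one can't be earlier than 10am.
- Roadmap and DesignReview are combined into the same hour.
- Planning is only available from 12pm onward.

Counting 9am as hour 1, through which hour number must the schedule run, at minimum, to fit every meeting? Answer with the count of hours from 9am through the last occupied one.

5 hours

The precedence chain requires at least 2 distinct hours.
With at most 2 per hour and 9 meetings, at least 5 hours are needed.
Planning can't be placed before 12pm — that is hour 4 counting from 9am — so the schedule must run through at least 4 hours.
5 works (last occupied hour: 1pm): for example Kickoff in 12pm; One-on-one in 10am; Roadmap in 11am; DesignReview in 11am; Triage in 10am; Planning in 12pm; OffsitePrep in 9am; Standup in 1pm; Retro in 9am.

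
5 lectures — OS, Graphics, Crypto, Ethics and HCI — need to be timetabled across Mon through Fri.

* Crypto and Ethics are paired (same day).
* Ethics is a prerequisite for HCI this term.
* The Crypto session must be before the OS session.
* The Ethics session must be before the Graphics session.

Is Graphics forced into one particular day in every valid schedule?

Graphics can be Tue (e.g. Ethics in Mon, OS in Tue, Crypto in Mon, Graphics in Tue, HCI in Tue) or Wed (e.g. HCI=Tue; Crypto=Mon; Ethics=Mon; OS=Tue; Graphics=Wed).

No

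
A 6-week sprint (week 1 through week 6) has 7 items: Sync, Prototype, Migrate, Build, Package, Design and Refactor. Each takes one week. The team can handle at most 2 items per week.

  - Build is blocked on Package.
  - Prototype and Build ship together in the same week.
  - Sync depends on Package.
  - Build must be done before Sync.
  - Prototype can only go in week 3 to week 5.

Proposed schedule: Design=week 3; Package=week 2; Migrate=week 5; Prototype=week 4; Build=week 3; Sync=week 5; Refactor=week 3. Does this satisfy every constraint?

Prototype can only go in week 3 to week 5 — holds.
Sync depends on Package — holds.
The team can handle at most 2 items per week — violated.
Build is blocked on Package — holds.
Build must be done before Sync — holds.
Prototype and Build ship together in the same week — violated.

Invalid. Prototype and Build ship together in the same week.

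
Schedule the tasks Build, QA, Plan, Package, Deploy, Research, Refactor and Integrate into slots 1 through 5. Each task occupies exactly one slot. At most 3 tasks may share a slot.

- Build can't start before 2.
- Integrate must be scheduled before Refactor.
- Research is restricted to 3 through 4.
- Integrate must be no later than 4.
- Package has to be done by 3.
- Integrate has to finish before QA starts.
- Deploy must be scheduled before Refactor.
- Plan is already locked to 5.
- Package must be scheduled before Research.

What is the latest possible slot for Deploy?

4

Downstream work caps Deploy at 4.
Deploy at 4 is achievable: Plan -> 5, QA -> 2, Integrate -> 1, Build -> 2, Deploy -> 4, Package -> 1, Research -> 3, Refactor -> 5.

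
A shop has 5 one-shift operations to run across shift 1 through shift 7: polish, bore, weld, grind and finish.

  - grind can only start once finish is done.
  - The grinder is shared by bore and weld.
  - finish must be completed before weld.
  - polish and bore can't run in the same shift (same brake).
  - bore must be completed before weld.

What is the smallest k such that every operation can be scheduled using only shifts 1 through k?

2

The precedence chain requires at least 2 distinct shifts.
2 works (last occupied shift: shift 2): for example grind -> shift 2; polish -> shift 2; weld -> shift 2; bore -> shift 1; finish -> shift 1.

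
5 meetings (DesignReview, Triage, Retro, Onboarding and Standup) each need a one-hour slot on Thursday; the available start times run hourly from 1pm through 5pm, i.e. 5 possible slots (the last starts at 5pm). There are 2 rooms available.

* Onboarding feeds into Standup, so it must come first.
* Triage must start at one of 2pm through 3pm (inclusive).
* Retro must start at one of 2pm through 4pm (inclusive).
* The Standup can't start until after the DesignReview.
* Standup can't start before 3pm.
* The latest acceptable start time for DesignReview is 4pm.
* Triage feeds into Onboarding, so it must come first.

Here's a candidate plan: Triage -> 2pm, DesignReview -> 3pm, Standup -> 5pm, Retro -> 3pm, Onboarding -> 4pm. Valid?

Standup can't start before 3pm — holds.
Triage feeds into Onboarding, so it must come first — holds.
The Standup can't start until after the DesignReview — holds.
Retro must start at one of 2pm through 4pm (inclusive) — holds.
Onboarding feeds into Standup, so it must come first — holds.
There are 2 rooms available — holds.
Triage must start at one of 2pm through 3pm (inclusive) — holds.
The latest acceptable start time for DesignReview is 4pm — holds.

Valid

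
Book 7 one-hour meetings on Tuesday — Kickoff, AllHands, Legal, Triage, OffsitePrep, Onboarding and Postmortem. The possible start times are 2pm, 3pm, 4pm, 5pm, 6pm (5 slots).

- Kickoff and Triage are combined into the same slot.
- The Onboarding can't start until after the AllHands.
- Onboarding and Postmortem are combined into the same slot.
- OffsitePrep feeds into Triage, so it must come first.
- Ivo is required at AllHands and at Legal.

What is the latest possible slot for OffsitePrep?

Downstream work caps OffsitePrep at 5pm.
OffsitePrep at 5pm is achievable: Kickoff -> 6pm; Postmortem -> 3pm; Onboarding -> 3pm; Legal -> 3pm; Triage -> 6pm; OffsitePrep -> 5pm; AllHands -> 2pm.

5pm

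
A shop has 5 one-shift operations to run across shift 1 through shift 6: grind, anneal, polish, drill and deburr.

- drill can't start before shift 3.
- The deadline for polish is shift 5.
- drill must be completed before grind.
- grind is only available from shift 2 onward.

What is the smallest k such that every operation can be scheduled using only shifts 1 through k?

The precedence chain requires at least 2 distinct shifts.
Propagating the time windows through the other constraints, grind can't land before shift 4, so the schedule must run through at least shift 4.
4 works (last occupied shift: shift 4): for example anneal=shift 1, drill=shift 3, grind=shift 4, deburr=shift 1, polish=shift 1.

4 shifts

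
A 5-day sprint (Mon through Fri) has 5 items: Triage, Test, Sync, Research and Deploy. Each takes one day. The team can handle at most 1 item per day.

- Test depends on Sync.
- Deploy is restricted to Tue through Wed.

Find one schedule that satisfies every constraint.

Test=Wed, Triage=Thu, Deploy=Tue, Sync=Mon, Research=Fri

Checking: Sync(Mon) before Test(Wed); Deploy=Tue in [Tue,Wed]; max 1 per day (cap 1).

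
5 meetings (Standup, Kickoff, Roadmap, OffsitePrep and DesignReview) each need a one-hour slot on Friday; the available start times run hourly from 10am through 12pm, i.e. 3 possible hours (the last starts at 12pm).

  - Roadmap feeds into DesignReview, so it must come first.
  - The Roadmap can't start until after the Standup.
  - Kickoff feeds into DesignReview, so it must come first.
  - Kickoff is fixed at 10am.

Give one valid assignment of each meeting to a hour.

DesignReview in 12pm; Kickoff in 10am; Standup in 10am; OffsitePrep in 10am; Roadmap in 11am

Checking: Kickoff(10am) before DesignReview(12pm); Standup(10am) before Roadmap(11am); Roadmap(11am) before DesignReview(12pm); Kickoff=10am in [10am,10am].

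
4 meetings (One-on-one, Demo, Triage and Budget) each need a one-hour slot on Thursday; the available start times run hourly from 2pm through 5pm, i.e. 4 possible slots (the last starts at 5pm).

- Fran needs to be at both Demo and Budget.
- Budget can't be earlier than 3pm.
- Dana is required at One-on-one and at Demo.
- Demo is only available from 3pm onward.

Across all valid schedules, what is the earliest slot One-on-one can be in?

2pm

One-on-one at 2pm is achievable: Budget in 4pm, Triage in 2pm, One-on-one in 2pm, Demo in 3pm.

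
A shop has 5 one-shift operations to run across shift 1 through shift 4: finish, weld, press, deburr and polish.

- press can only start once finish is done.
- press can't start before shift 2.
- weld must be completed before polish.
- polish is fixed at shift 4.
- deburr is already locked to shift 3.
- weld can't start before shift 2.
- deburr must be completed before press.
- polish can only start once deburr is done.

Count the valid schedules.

6

Splitting on finish: it can be shift 1 (2), shift 2 (2), shift 3 (2). Listing each branch's schedules as (weld, press, deburr, polish) by shift number:
finish=shift 1: (2,4,3,4) (3,4,3,4) — 2.
finish=shift 2: (2,4,3,4) (3,4,3,4) — 2.
finish=shift 3: (2,4,3,4) (3,4,3,4) — 2.
Summing: 2 + 2 + 2 = 6.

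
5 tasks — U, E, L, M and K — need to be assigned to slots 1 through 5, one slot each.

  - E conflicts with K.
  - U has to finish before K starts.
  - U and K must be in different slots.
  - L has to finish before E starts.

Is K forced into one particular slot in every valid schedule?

No

K can be 2 (e.g. K -> 2, L -> 1, E -> 3, U -> 1, M -> 1) or 3 (e.g. U -> 1, M -> 1, K -> 3, L -> 1, E -> 2).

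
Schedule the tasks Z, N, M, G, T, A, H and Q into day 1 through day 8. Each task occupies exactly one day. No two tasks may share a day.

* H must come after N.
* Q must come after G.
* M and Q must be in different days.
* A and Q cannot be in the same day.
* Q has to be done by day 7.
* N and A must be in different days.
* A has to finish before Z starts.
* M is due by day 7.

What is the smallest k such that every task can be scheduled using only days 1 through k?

8 days

The precedence chain requires at least 2 distinct days.
With at most 1 per day and 8 tasks, at least 8 days are needed.
8 works (last occupied day: day 8): for example G=day 1, T=day 8, N=day 6, A=day 4, Q=day 2, M=day 3, Z=day 5, H=day 7.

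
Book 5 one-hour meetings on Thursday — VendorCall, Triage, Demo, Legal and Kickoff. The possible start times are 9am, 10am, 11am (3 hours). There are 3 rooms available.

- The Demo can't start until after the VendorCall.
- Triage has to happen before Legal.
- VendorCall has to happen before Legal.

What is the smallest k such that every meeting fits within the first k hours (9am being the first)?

2

The precedence chain requires at least 2 distinct hours.
With at most 3 per hour and 5 meetings, at least 2 hours are needed.
2 works (last occupied hour: 10am): for example VendorCall -> 9am, Triage -> 9am, Legal -> 10am, Demo -> 10am, Kickoff -> 9am.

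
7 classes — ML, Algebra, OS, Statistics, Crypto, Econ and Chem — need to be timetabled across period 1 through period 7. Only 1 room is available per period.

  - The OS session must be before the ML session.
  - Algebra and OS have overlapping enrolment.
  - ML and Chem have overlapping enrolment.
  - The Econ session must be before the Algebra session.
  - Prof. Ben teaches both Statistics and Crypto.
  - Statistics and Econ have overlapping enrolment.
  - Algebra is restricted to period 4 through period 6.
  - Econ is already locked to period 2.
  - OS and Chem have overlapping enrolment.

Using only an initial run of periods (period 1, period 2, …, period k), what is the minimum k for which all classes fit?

The precedence chain requires at least 2 distinct periods.
With at most 1 per period and 7 classes, at least 7 periods are needed.
Algebra can't be placed before period 4, so the schedule must run through at least period 4.
7 works (last occupied period: period 7): for example Algebra -> period 4, Chem -> period 7, OS -> period 1, Crypto -> period 6, ML -> period 3, Statistics -> period 5, Econ -> period 2.

7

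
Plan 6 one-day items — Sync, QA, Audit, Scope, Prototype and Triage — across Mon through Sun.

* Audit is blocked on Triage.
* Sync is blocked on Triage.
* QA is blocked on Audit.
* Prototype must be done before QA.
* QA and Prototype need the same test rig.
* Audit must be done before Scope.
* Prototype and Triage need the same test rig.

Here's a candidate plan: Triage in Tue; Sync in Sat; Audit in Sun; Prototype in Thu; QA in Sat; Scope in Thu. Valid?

QA is blocked on Audit — violated.
Prototype and Triage need the same test rig — holds.
Audit must be done before Scope — violated.
Sync is blocked on Triage — holds.
Prototype must be done before QA — holds.
QA and Prototype need the same test rig — holds.
Audit is blocked on Triage — holds.

Invalid. Audit must be done before Scope.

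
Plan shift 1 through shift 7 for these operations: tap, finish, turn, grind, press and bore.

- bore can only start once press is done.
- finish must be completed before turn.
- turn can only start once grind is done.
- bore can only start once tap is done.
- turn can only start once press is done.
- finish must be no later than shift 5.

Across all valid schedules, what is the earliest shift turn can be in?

Precedence pushes turn to at least shift 2.
turn at shift 2 is achievable: turn=shift 2, press=shift 1, tap=shift 1, bore=shift 2, finish=shift 1, grind=shift 1.

shift 2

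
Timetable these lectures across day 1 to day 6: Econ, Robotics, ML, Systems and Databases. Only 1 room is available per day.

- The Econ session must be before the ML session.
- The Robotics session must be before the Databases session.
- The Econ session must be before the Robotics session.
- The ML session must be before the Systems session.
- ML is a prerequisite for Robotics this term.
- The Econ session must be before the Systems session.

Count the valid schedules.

Splitting on Econ: it can be day 1 (15), day 2 (3). Listing each branch's schedules as (Robotics, ML, Systems, Databases) by day number:
Econ=day 1: (3,2,4,5) (3,2,4,6) (3,2,5,4) (3,2,5,6) (3,2,6,4) (3,2,6,5) (4,2,3,5) (4,2,3,6) (4,2,5,6) (4,2,6,5) (4,3,5,6) (4,3,6,5) (5,2,3,6) (5,2,4,6) (5,3,4,6) — 15.
Econ=day 2: (4,3,5,6) (4,3,6,5) (5,3,4,6) — 3.
Summing: 15 + 3 = 18.

18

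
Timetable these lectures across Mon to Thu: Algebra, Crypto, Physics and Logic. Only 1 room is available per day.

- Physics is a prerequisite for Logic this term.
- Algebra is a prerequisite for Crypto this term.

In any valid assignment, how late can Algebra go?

Downstream work caps Algebra at Wed.
Algebra at Wed is achievable: Crypto in Thu; Logic in Tue; Physics in Mon; Algebra in Wed.

Wed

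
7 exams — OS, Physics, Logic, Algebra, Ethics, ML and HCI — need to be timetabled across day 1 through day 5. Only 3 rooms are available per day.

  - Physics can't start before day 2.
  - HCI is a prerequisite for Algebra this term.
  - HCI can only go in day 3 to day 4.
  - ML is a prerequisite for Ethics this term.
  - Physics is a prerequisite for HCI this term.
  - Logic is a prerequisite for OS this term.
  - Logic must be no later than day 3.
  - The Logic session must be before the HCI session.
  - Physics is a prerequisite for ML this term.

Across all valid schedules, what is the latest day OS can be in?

day 5

Precedence pushes OS to at least day 2.
OS at day 5 is achievable: ML=day 3; Physics=day 2; Ethics=day 4; Algebra=day 4; HCI=day 3; Logic=day 1; OS=day 5.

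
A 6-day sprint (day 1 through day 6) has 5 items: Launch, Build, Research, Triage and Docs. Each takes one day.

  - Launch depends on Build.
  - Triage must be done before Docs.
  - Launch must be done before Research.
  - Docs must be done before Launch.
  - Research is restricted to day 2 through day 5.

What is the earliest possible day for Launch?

day 3

Precedence pushes Launch to at least day 3; downstream work caps Launch at day 4.
Launch at day 3 is achievable: Launch in day 3, Docs in day 2, Research in day 4, Triage in day 1, Build in day 1.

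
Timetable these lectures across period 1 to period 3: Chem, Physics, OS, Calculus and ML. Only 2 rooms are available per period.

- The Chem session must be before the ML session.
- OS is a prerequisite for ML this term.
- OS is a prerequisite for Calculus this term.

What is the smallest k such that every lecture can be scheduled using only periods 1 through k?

The precedence chain requires at least 2 distinct periods.
With at most 2 per period and 5 lectures, at least 3 periods are needed.
3 works (last occupied period: period 3): for example Physics=period 3, ML=period 2, Calculus=period 2, Chem=period 1, OS=period 1.

3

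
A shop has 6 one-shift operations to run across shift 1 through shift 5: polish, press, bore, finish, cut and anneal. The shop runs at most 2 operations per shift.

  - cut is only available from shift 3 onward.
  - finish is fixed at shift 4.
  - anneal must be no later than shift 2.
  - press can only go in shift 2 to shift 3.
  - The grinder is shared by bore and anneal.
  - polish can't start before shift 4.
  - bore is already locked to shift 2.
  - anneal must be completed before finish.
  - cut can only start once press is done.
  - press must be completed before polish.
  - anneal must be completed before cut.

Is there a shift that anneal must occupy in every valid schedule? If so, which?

shift 1

anneal's window is shift 1–shift 2.
bore is fixed at shift 2, and anneal can't share a shift with bore.
So anneal must be shift 1.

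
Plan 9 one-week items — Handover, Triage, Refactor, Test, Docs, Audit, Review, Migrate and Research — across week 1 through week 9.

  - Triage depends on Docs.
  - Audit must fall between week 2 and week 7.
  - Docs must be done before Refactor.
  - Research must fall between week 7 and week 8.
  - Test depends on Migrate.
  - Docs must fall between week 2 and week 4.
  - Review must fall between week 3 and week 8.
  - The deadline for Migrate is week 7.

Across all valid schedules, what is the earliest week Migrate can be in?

Migrate's own window allows nothing later than week 7.
Migrate at week 1 is achievable: Handover=week 1; Research=week 7; Review=week 3; Triage=week 3; Migrate=week 1; Refactor=week 3; Audit=week 2; Test=week 2; Docs=week 2.

week 1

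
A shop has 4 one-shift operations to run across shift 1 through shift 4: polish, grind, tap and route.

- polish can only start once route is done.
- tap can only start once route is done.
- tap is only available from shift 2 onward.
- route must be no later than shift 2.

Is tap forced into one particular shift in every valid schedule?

tap can be shift 2 (e.g. tap -> shift 2, grind -> shift 1, polish -> shift 2, route -> shift 1) or shift 3 (e.g. grind -> shift 1, route -> shift 1, polish -> shift 2, tap -> shift 3).

No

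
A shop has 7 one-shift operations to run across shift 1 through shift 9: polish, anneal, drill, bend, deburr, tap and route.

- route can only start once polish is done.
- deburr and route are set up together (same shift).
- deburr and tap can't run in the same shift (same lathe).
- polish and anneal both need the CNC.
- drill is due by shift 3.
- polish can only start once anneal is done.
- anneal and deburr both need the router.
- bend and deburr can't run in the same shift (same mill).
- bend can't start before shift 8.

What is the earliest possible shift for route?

Precedence pushes route to at least shift 3.
route at shift 3 is achievable: bend in shift 8, polish in shift 2, anneal in shift 1, tap in shift 1, route in shift 3, deburr in shift 3, drill in shift 1.

shift 3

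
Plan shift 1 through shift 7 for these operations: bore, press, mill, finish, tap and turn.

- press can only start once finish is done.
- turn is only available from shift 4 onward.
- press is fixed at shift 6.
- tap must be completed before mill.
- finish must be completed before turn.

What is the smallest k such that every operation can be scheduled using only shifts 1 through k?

6 shifts

The precedence chain requires at least 2 distinct shifts.
press can't be placed before shift 6, so the schedule must run through at least shift 6.
6 works (last occupied shift: shift 6): for example mill in shift 2, press in shift 6, tap in shift 1, turn in shift 4, bore in shift 1, finish in shift 1.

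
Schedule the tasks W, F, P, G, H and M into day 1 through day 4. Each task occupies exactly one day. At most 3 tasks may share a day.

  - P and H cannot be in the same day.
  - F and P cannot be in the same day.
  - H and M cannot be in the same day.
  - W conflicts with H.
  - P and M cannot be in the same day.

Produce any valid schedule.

F in day 1, W in day 1, M in day 4, H in day 3, G in day 1, P in day 2

Checking: P(day 2) != H(day 3); W(day 1) != H(day 3); P(day 2) != M(day 4); H(day 3) != M(day 4); F(day 1) != P(day 2); max 3 per day (cap 3).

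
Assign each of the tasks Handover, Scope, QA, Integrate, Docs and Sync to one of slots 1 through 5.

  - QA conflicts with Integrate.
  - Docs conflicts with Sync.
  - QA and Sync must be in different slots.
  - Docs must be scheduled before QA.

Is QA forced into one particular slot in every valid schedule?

QA can be 2 (e.g. Integrate=1, QA=2, Sync=3, Handover=1, Scope=1, Docs=1) or 3 (e.g. Sync -> 2, Docs -> 1, Scope -> 1, QA -> 3, Handover -> 1, Integrate -> 1).

No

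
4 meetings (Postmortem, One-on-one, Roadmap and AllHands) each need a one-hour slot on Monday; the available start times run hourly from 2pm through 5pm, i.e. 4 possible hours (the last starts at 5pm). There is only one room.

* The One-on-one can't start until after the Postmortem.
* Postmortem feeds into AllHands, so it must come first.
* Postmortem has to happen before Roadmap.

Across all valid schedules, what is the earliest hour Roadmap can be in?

Precedence pushes Roadmap to at least 3pm.
Roadmap at 3pm is achievable: Postmortem=2pm; Roadmap=3pm; AllHands=5pm; One-on-one=4pm.

3pm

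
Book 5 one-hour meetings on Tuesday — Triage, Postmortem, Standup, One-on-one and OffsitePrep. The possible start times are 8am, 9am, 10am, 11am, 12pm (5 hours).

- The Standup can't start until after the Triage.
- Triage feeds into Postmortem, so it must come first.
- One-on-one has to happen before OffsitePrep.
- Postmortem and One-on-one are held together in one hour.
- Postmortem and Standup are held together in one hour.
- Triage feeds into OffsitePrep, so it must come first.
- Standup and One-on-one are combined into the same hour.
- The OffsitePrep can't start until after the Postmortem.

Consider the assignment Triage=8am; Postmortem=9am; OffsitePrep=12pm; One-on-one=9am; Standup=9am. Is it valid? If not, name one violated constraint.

Valid

Postmortem and Standup are held together in one hour — holds.
The Standup can't start until after the Triage — holds.
Standup and One-on-one are combined into the same hour — holds.
Triage feeds into Postmortem, so it must come first — holds.
Postmortem and One-on-one are held together in one hour — holds.
The OffsitePrep can't start until after the Postmortem — holds.
One-on-one has to happen before OffsitePrep — holds.
Triage feeds into OffsitePrep, so it must come first — holds.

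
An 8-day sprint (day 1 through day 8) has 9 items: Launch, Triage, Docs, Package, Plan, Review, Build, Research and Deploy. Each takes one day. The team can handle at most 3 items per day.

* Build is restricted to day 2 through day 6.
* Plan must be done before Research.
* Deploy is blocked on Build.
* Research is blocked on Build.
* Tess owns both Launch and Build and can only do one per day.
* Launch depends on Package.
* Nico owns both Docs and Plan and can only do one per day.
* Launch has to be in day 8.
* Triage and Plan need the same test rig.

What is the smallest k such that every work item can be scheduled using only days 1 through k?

The precedence chain requires at least 2 distinct days.
With at most 3 per day and 9 work items, at least 3 days are needed.
Launch can't be placed before day 8, so the schedule must run through at least day 8.
8 works (last occupied day: day 8): for example Deploy -> day 3; Package -> day 1; Launch -> day 8; Review -> day 1; Plan -> day 1; Triage -> day 2; Build -> day 2; Docs -> day 2; Research -> day 3.

8 days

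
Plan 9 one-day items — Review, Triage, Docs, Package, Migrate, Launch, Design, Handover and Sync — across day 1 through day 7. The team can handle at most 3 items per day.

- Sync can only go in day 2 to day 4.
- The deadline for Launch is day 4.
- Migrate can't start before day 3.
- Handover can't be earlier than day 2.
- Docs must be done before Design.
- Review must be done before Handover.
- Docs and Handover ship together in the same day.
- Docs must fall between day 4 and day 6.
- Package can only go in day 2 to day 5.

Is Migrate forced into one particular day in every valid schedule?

Migrate can be day 3 (e.g. Handover in day 4, Package in day 2, Migrate in day 3, Launch in day 1, Review in day 1, Sync in day 2, Design in day 5, Triage in day 1, Docs in day 4) or day 4 (e.g. Handover=day 4, Migrate=day 4, Package=day 2, Review=day 1, Launch=day 1, Design=day 5, Triage=day 1, Sync=day 2, Docs=day 4).

No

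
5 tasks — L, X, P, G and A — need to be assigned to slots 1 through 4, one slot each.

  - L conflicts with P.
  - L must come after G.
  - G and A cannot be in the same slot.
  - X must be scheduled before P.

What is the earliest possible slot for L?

Precedence pushes L to at least 2.
L at 2 is achievable: X=1, A=2, L=2, G=1, P=3.

2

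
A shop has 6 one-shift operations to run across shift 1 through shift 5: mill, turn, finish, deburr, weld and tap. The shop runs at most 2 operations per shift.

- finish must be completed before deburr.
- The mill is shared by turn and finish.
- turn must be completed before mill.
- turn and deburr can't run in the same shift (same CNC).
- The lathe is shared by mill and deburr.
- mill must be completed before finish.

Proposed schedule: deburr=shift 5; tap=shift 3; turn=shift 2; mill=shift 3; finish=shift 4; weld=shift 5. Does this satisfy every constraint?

The shop runs at most 2 operations per shift — holds.
finish must be completed before deburr — holds.
turn and deburr can't run in the same shift (same CNC) — holds.
The lathe is shared by mill and deburr — holds.
turn must be completed before mill — holds.
mill must be completed before finish — holds.
The mill is shared by turn and finish — holds.

Valid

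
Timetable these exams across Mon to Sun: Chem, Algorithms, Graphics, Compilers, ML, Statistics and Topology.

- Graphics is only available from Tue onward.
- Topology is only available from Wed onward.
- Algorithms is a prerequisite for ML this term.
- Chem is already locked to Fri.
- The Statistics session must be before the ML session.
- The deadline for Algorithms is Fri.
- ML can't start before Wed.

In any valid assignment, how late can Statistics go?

Sat

Downstream work caps Statistics at Sat.
Statistics at Sat is achievable: Statistics -> Sat; Graphics -> Tue; Compilers -> Mon; Chem -> Fri; Topology -> Wed; ML -> Sun; Algorithms -> Mon.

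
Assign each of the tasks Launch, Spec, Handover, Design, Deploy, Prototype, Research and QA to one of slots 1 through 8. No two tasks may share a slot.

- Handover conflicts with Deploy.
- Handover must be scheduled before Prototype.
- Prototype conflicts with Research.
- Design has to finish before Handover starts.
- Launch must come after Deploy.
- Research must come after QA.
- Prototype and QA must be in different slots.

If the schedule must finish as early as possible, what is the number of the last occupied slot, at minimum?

slot 8

The precedence chain requires at least 3 distinct slots.
With at most 1 per slot and 8 tasks, at least 8 slots are needed.
8 works (last occupied slot: 8): for example Research -> 7, Prototype -> 5, Design -> 1, Spec -> 8, Deploy -> 3, QA -> 6, Handover -> 2, Launch -> 4.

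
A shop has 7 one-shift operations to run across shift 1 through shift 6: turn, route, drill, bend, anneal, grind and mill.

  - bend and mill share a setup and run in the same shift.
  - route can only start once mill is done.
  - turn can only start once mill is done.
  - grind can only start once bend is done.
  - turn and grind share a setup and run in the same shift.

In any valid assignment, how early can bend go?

Downstream work caps bend at shift 5.
bend at shift 1 is achievable: bend=shift 1; anneal=shift 1; route=shift 2; mill=shift 1; drill=shift 1; grind=shift 2; turn=shift 2.

shift 1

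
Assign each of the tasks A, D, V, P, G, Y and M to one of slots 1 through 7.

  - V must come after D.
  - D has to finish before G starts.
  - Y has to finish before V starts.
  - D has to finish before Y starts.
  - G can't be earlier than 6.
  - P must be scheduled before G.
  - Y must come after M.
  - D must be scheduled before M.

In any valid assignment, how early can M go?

Precedence pushes M to at least 2; downstream work caps M at 5.
M at 2 is achievable: D in 1; V in 4; A in 1; G in 6; P in 1; Y in 3; M in 2.

2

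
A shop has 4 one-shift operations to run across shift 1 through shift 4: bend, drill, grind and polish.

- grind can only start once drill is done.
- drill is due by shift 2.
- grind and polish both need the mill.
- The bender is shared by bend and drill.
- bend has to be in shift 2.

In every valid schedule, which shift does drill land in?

drill's window is shift 1–shift 2.
bend is fixed at shift 2, and drill can't share a shift with bend.
So drill must be shift 1.

shift 1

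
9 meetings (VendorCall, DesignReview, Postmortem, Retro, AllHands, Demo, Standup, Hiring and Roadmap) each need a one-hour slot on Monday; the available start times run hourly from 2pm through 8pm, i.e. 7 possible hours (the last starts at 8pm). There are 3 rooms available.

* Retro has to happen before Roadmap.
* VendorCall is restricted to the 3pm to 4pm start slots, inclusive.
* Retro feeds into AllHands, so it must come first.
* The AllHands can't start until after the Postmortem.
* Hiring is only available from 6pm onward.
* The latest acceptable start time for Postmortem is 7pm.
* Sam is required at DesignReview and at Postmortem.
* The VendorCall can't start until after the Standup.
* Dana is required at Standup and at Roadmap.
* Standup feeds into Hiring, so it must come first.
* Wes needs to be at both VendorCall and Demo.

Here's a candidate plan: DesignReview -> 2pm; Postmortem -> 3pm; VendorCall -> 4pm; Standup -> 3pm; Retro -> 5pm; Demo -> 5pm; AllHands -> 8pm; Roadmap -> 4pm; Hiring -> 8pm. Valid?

The AllHands can't start until after the Postmortem — holds.
VendorCall is restricted to the 3pm to 4pm start slots, inclusive — holds.
Hiring is only available from 6pm onward — holds.
Dana is required at Standup and at Roadmap — holds.
Retro feeds into AllHands, so it must come first — holds.
Wes needs to be at both VendorCall and Demo — holds.
The VendorCall can't start until after the Standup — holds.
There are 3 rooms available — holds.
Standup feeds into Hiring, so it must come first — holds.
The latest acceptable start time for Postmortem is 7pm — holds.
Sam is required at DesignReview and at Postmortem — holds.
Retro has to happen before Roadmap — violated.

Invalid. Retro has to happen before Roadmap.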